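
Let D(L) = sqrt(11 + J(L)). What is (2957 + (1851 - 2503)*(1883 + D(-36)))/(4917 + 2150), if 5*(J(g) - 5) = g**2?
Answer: -1224759/7067 - 2608*sqrt(430)/35335 ≈ -174.84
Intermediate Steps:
J(g) = 5 + g**2/5
D(L) = sqrt(16 + L**2/5) (D(L) = sqrt(11 + (5 + L**2/5)) = sqrt(16 + L**2/5))
(2957 + (1851 - 2503)*(1883 + D(-36)))/(4917 + 2150) = (2957 + (1851 - 2503)*(1883 + sqrt(400 + 5*(-36)**2)/5))/(4917 + 2150) = (2957 - 652*(1883 + sqrt(400 + 5*1296)/5))/7067 = (2957 - 652*(1883 + sqrt(400 + 6480)/5))*(1/7067) = (2957 - 652*(1883 + sqrt(6880)/5))*(1/7067) = (2957 - 652*(1883 + (4*sqrt(430))/5))*(1/7067) = (2957 - 652*(1883 + 4*sqrt(430)/5))*(1/7067) = (2957 + (-1227716 - 2608*sqrt(430)/5))*(1/7067) = (-1224759 - 2608*sqrt(430)/5)*(1/7067) = -1224759/7067 - 2608*sqrt(430)/35335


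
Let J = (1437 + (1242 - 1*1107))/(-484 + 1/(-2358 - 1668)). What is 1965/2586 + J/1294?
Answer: 823053350393/1086753134690 ≈ 0.75735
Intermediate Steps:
J = -6328872/1948585 (J = (1437 + (1242 - 1107))/(-484 + 1/(-4026)) = (1437 + 135)/(-484 - 1/4026) = 1572/(-1948585/4026) = 1572*(-4026/1948585) = -6328872/1948585 ≈ -3.2479)
1965/2586 + J/1294 = 1965/2586 - 6328872/1948585/1294 = 1965*(1/2586) - 6328872/1948585*1/1294 = 655/862 - 3164436/1260734495 = 823053350393/1086753134690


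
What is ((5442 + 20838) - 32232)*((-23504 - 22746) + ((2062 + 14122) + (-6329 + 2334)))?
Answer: 202731072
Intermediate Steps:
((5442 + 20838) - 32232)*((-23504 - 22746) + ((2062 + 14122) + (-6329 + 2334))) = (26280 - 32232)*(-46250 + (16184 - 3995)) = -5952*(-46250 + 12189) = -5952*(-34061) = 202731072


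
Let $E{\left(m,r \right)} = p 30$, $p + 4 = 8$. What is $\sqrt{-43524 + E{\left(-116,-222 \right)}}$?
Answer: $2 i \sqrt{10851} \approx 208.34 i$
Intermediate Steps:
$p = 4$ ($p = -4 + 8 = 4$)
$E{\left(m,r \right)} = 120$ ($E{\left(m,r \right)} = 4 \cdot 30 = 120$)
$\sqrt{-43524 + E{\left(-116,-222 \right)}} = \sqrt{-43524 + 120} = \sqrt{-43404} = 2 i \sqrt{10851}$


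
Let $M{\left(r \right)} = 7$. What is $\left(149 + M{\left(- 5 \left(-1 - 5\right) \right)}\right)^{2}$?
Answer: $24336$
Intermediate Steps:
$\left(149 + M{\left(- 5 \left(-1 - 5\right) \right)}\right)^{2} = \left(149 + 7\right)^{2} = 156^{2} = 24336$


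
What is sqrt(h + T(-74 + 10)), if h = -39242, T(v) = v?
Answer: I*sqrt(39306) ≈ 198.26*I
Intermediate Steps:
sqrt(h + T(-74 + 10)) = sqrt(-39242 + (-74 + 10)) = sqrt(-39242 - 64) = sqrt(-39306) = I*sqrt(39306)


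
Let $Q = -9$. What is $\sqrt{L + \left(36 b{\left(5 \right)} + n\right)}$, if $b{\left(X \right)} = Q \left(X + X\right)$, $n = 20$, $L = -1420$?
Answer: $4 i \sqrt{290} \approx 68.118 i$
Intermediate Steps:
$b{\left(X \right)} = - 18 X$ ($b{\left(X \right)} = - 9 \left(X + X\right) = - 9 \cdot 2 X = - 18 X$)
$\sqrt{L + \left(36 b{\left(5 \right)} + n\right)} = \sqrt{-1420 + \left(36 \left(\left(-18\right) 5\right) + 20\right)} = \sqrt{-1420 + \left(36 \left(-90\right) + 20\right)} = \sqrt{-1420 + \left(-3240 + 20\right)} = \sqrt{-1420 - 3220} = \sqrt{-4640} = 4 i \sqrt{290}$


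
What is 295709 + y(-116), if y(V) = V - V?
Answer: 295709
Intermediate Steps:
y(V) = 0
295709 + y(-116) = 295709 + 0 = 295709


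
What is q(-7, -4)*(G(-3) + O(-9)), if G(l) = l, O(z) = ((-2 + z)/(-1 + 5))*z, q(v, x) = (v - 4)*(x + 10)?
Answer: -2871/2 ≈ -1435.5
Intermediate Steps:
q(v, x) = (-4 + v)*(10 + x)
O(z) = z*(-½ + z/4) (O(z) = ((-2 + z)/4)*z = ((-2 + z)*(¼))*z = (-½ + z/4)*z = z*(-½ + z/4))
q(-7, -4)*(G(-3) + O(-9)) = (-40 - 4*(-4) + 10*(-7) - 7*(-4))*(-3 + (¼)*(-9)*(-2 - 9)) = (-40 + 16 - 70 + 28)*(-3 + (¼)*(-9)*(-11)) = -66*(-3 + 99/4) = -66*87/4 = -2871/2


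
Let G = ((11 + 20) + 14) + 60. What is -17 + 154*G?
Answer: 16153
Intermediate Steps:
G = 105 (G = (31 + 14) + 60 = 45 + 60 = 105)
-17 + 154*G = -17 + 154*105 = -17 + 16170 = 16153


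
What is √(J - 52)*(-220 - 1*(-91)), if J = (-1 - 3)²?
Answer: -774*I ≈ -774.0*I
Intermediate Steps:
J = 16 (J = (-4)² = 16)
√(J - 52)*(-220 - 1*(-91)) = √(16 - 52)*(-220 - 1*(-91)) = √(-36)*(-220 + 91) = (6*I)*(-129) = -774*I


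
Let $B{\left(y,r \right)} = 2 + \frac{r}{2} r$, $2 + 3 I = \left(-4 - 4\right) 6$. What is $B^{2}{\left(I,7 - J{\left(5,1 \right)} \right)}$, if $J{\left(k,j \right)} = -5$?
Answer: $5476$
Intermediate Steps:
$I = - \frac{50}{3}$ ($I = - \frac{2}{3} + \frac{\left(-4 - 4\right) 6}{3} = - \frac{2}{3} + \frac{\left(-8\right) 6}{3} = - \frac{2}{3} + \frac{1}{3} \left(-48\right) = - \frac{2}{3} - 16 = - \frac{50}{3} \approx -16.667$)
$B{\left(y,r \right)} = 2 + \frac{r^{2}}{2}$ ($B{\left(y,r \right)} = 2 + r \frac{1}{2} r = 2 + \frac{r}{2} r = 2 + \frac{r^{2}}{2}$)
$B^{2}{\left(I,7 - J{\left(5,1 \right)} \right)} = \left(2 + \frac{\left(7 - -5\right)^{2}}{2}\right)^{2} = \left(2 + \frac{\left(7 + 5\right)^{2}}{2}\right)^{2} = \left(2 + \frac{12^{2}}{2}\right)^{2} = \left(2 + \frac{1}{2} \cdot 144\right)^{2} = \left(2 + 72\right)^{2} = 74^{2} = 5476$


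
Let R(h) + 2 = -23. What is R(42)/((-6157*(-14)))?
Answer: -25/86198 ≈ -0.00029003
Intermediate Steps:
R(h) = -25 (R(h) = -2 - 23 = -25)
R(42)/((-6157*(-14))) = -25/((-6157*(-14))) = -25/86198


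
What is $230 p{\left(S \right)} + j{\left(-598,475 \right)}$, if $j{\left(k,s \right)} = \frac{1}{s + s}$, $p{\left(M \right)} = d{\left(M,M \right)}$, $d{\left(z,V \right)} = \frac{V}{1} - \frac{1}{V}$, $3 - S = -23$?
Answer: $\frac{73743763}{12350} \approx 5971.2$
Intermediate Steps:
$S = 26$ ($S = 3 - -23 = 3 + 23 = 26$)
$d{\left(z,V \right)} = V - \frac{1}{V}$ ($d{\left(z,V \right)} = V 1 - \frac{1}{V} = V - \frac{1}{V}$)
$p{\left(M \right)} = M - \frac{1}{M}$
$j{\left(k,s \right)} = \frac{1}{2 s}$
$230 p{\left(S \right)} + j{\left(-598,475 \right)} = 230 \left(26 - \frac{1}{26}\right) + \frac{1}{2 \cdot 475} = 230 \left(26 - \frac{1}{26}\right) + \frac{1}{2} \cdot \frac{1}{475} = 230 \left(26 - \frac{1}{26}\right) + \frac{1}{950} = 230 \cdot \frac{675}{26} + \frac{1}{950} = \frac{77625}{13} + \frac{1}{950} = \frac{73743763}{12350}$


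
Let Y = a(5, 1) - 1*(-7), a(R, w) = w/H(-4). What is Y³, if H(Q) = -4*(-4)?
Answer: 1442897/4096 ≈ 352.27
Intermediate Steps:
H(Q) = 16
a(R, w) = w/16
Y = 113/16 (Y = (1/16)*1 - 1*(-7) = 1/16 + 7 = 113/16 ≈ 7.0625)
Y³ = (113/16)³ = 1442897/4096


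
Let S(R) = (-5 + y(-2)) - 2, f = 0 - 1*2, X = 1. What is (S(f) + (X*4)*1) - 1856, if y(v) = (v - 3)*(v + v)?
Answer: -1839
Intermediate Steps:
y(v) = 2*v*(-3 + v) (y(v) = (-3 + v)*(2*v) = 2*v*(-3 + v))
f = -2 (f = 0 - 2 = -2)
S(R) = 13 (S(R) = (-5 + 2*(-2)*(-3 - 2)) - 2 = (-5 + 2*(-2)*(-5)) - 2 = (-5 + 20) - 2 = 15 - 2 = 13)
(S(f) + (X*4)*1) - 1856 = (13 + (1*4)*1) - 1856 = (13 + 4*1) - 1856 = (13 + 4) - 1856 = 17 - 1856 = -1839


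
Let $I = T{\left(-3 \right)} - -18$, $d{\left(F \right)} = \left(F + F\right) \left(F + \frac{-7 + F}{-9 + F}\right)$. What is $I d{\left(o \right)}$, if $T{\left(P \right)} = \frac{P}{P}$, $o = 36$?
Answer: $\frac{152152}{3} \approx 50717.0$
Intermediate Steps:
$T{\left(P \right)} = 1$
$d{\left(F \right)} = 2 F \left(F + \frac{-7 + F}{-9 + F}\right)$
$I = 19$ ($I = 1 - -18 = 1 + 18 = 19$)
$I d{\left(o \right)} = 19 \cdot 2 \cdot 36 \frac{1}{-9 + 36} \left(-7 + 36^{2} - 288\right) = 19 \cdot 2 \cdot 36 \cdot \frac{1}{27} \left(-7 + 1296 - 288\right) = 19 \cdot 2 \cdot 36 \cdot \frac{1}{27} \cdot 1001 = 19 \cdot \frac{8008}{3} = \frac{152152}{3}$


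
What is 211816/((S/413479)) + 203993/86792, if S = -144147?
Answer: -7601341353873317/12510806424 ≈ -6.0758e+5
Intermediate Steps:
211816/((S/413479)) + 203993/86792 = 211816/((-144147/413479)) + 203993/86792 = 211816/((-144147*1/413479)) + 203993*(1/86792) = 211816/(-144147/413479) + 203993/86792 = 211816*(-413479/144147) + 203993/86792 = -87581467864/144147 + 203993/86792 = -7601341353873317/12510806424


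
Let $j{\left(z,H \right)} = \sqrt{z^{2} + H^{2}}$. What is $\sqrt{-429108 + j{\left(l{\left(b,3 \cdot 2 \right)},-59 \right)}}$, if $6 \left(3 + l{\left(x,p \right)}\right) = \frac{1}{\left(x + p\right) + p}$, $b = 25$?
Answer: $\frac{\sqrt{-21148158672 + 222 \sqrt{171999829}}}{222} \approx 655.02 i$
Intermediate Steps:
$l{\left(x,p \right)} = -3 + \frac{1}{6 \left(x + 2 p\right)}$ ($l{\left(x,p \right)} = -3 + \frac{1}{6 \left(\left(x + p\right) + p\right)} = -3 + \frac{1}{6 \left(\left(p + x\right) + p\right)} = -3 + \frac{1}{6 \left(x + 2 p\right)}$)
$j{\left(z,H \right)} = \sqrt{H^{2} + z^{2}}$
$\sqrt{-429108 + j{\left(l{\left(b,3 \cdot 2 \right)},-59 \right)}} = \sqrt{-429108 + \sqrt{\left(-59\right)^{2} + \left(\frac{1 - 36 \cdot 3 \cdot 2 - 450}{6 \left(25 + 2 \cdot 3 \cdot 2\right)}\right)^{2}}} = \sqrt{-429108 + \sqrt{3481 + \left(\frac{1 - 216 - 450}{6 \left(25 + 2 \cdot 6\right)}\right)^{2}}} = \sqrt{-429108 + \sqrt{3481 + \left(\frac{1 - 216 - 450}{6 \left(25 + 12\right)}\right)^{2}}} = \sqrt{-429108 + \sqrt{3481 + \left(\frac{1}{6} \cdot \frac{1}{37} \left(-665\right)\right)^{2}}} = \sqrt{-429108 + \sqrt{3481 + \left(- \frac{665}{222}\right)^{2}}} = \sqrt{-429108 + \sqrt{3481 + \frac{442225}{49284}}} = \sqrt{-429108 + \sqrt{\frac{171999829}{49284}}} = \sqrt{-429108 + \frac{\sqrt{171999829}}{222}}$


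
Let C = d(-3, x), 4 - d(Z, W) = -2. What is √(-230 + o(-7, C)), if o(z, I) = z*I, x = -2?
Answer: 4*I*√17 ≈ 16.492*I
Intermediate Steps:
d(Z, W) = 6 (d(Z, W) = 4 - 1*(-2) = 4 + 2 = 6)
C = 6
o(z, I) = I*z
√(-230 + o(-7, C)) = √(-230 + 6*(-7)) = √(-230 - 42) = √(-272) = 4*I*√17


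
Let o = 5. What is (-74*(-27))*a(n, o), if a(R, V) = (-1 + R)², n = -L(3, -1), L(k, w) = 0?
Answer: 1998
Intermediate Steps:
n = 0 (n = -1*0 = 0)
(-74*(-27))*a(n, o) = (-74*(-27))*(-1 + 0)² = 1998*(-1)² = 1998*1 = 1998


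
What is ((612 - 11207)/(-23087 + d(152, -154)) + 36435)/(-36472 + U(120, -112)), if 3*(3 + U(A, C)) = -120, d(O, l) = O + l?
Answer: -168251662/168618967 ≈ -0.99782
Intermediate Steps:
U(A, C) = -43 (U(A, C) = -3 + (⅓)*(-120) = -3 - 40 = -43)
((612 - 11207)/(-23087 + d(152, -154)) + 36435)/(-36472 + U(120, -112)) = ((612 - 11207)/(-23087 + (152 - 154)) + 36435)/(-36472 - 43) = (-10595/(-23087 - 2) + 36435)/(-36515) = (-10595/(-23089) + 36435)*(-1/36515) = (-10595*(-1/23089) + 36435)*(-1/36515) = (10595/23089 + 36435)*(-1/36515) = (841258310/23089)*(-1/36515) = -168251662/168618967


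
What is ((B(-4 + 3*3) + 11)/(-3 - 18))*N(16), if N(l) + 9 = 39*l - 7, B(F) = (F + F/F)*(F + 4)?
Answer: -39520/21 ≈ -1881.9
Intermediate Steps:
B(F) = (1 + F)*(4 + F) (B(F) = (F + 1)*(4 + F) = (1 + F)*(4 + F))
N(l) = -16 + 39*l (N(l) = -9 + (39*l - 7) = -9 + (-7 + 39*l) = -16 + 39*l)
((B(-4 + 3*3) + 11)/(-3 - 18))*N(16) = (((4 + (-4 + 3*3)² + 5*(-4 + 3*3)) + 11)/(-3 - 18))*(-16 + 39*16) = (((4 + (-4 + 9)² + 5*(-4 + 9)) + 11)/(-21))*(-16 + 624) = (((4 + 5² + 5*5) + 11)*(-1/21))*608 = (((4 + 25 + 25) + 11)*(-1/21))*608 = ((54 + 11)*(-1/21))*608 = (65*(-1/21))*608 = -65/21*608 = -39520/21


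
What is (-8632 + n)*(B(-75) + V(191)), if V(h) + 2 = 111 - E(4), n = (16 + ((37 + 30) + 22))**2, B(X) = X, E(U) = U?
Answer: 71790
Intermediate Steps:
n = 11025 (n = (16 + (67 + 22))**2 = (16 + 89)**2 = 105**2 = 11025)
V(h) = 105 (V(h) = -2 + (111 - 1*4) = -2 + (111 - 4) = -2 + 107 = 105)
(-8632 + n)*(B(-75) + V(191)) = (-8632 + 11025)*(-75 + 105) = 2393*30 = 71790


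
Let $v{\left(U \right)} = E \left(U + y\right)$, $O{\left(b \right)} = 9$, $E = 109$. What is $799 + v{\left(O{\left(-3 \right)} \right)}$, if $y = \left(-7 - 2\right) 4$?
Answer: $-2144$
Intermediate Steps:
$y = -36$ ($y = \left(-9\right) 4 = -36$)
$v{\left(U \right)} = -3924 + 109 U$ ($v{\left(U \right)} = 109 \left(U - 36\right) = 109 \left(-36 + U\right) = -3924 + 109 U$)
$799 + v{\left(O{\left(-3 \right)} \right)} = 799 + \left(-3924 + 109 \cdot 9\right) = 799 + \left(-3924 + 981\right) = 799 - 2943 = -2144$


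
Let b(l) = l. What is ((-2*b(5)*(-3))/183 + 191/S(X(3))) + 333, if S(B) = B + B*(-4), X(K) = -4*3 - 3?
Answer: 926186/2745 ≈ 337.41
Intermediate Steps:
X(K) = -15 (X(K) = -12 - 3 = -15)
S(B) = -3*B (S(B) = B - 4*B = -3*B)
((-2*b(5)*(-3))/183 + 191/S(X(3))) + 333 = ((-2*5*(-3))/183 + 191/((-3*(-15)))) + 333 = (-10*(-3)*(1/183) + 191/45) + 333 = (30*(1/183) + 191*(1/45)) + 333 = (10/61 + 191/45) + 333 = 12101/2745 + 333 = 926186/2745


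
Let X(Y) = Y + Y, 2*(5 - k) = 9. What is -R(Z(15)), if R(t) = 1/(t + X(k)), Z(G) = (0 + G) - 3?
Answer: -1/13 ≈ -0.076923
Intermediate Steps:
k = 1/2 (k = 5 - 1/2*9 = 5 - 9/2 = 1/2 ≈ 0.50000)
X(Y) = 2*Y
Z(G) = -3 + G (Z(G) = G - 3 = -3 + G)
R(t) = 1/(1 + t) (R(t) = 1/(t + 2*(1/2)) = 1/(t + 1) = 1/(1 + t))
-R(Z(15)) = -1/(1 + (-3 + 15)) = -1/(1 + 12) = -1/13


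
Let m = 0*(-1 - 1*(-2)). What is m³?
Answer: 0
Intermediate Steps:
m = 0 (m = 0*(-1 + 2) = 0*1 = 0)
m³ = 0³ = 0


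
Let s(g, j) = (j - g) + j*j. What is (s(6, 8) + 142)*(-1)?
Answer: -208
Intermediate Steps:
s(g, j) = j + j**2 - g (s(g, j) = (j - g) + j**2 = j + j**2 - g)
(s(6, 8) + 142)*(-1) = ((8 + 8**2 - 1*6) + 142)*(-1) = ((8 + 64 - 6) + 142)*(-1) = (66 + 142)*(-1) = 208*(-1) = -208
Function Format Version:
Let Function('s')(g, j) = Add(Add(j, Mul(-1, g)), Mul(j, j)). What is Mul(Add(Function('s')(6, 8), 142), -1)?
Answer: -208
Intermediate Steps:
Function('s')(g, j) = Add(j, Pow(j, 2), Mul(-1, g)) (Function('s')(g, j) = Add(Add(j, Mul(-1, g)), Pow(j, 2)) = Add(j, Pow(j, 2), Mul(-1, g)))
Mul(Add(Function('s')(6, 8), 142), -1) = Mul(Add(Add(8, Pow(8, 2), Mul(-1, 6)), 142), -1) = Mul(Add(Add(8, 64, -6), 142), -1) = Mul(Add(66, 142), -1) = Mul(208, -1) = -208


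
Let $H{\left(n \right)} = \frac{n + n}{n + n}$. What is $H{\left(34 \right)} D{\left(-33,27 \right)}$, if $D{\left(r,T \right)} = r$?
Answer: $-33$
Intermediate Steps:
$H{\left(n \right)} = 1$ ($H{\left(n \right)} = \frac{2 n}{2 n} = 2 n \frac{1}{2 n} = 1$)
$H{\left(34 \right)} D{\left(-33,27 \right)} = 1 \left(-33\right) = -33$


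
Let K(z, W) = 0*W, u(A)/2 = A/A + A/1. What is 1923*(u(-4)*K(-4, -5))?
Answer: 0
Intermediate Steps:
u(A) = 2 + 2*A (u(A) = 2*(A/A + A/1) = 2*(1 + A*1) = 2*(1 + A) = 2 + 2*A)
K(z, W) = 0
1923*(u(-4)*K(-4, -5)) = 1923*((2 + 2*(-4))*0) = 1923*((2 - 8)*0) = 1923*(-6*0) = 1923*0 = 0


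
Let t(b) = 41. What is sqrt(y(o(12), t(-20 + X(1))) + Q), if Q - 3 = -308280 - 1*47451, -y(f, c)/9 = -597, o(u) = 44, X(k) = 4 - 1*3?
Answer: I*sqrt(350355) ≈ 591.91*I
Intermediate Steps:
X(k) = 1 (X(k) = 4 - 3 = 1)
y(f, c) = 5373 (y(f, c) = -9*(-597) = 5373)
Q = -355728 (Q = 3 + (-308280 - 1*47451) = 3 + (-308280 - 47451) = 3 - 355731 = -355728)
sqrt(y(o(12), t(-20 + X(1))) + Q) = sqrt(5373 - 355728) = sqrt(-350355) = I*sqrt(350355)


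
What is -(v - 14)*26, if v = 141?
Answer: -3302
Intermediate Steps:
-(v - 14)*26 = -(141 - 14)*26 = -127*26 = -1*3302 = -3302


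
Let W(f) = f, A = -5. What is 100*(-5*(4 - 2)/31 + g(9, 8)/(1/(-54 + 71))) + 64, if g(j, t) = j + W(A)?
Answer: 211784/31 ≈ 6831.7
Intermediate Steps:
g(j, t) = -5 + j (g(j, t) = j - 5 = -5 + j)
100*(-5*(4 - 2)/31 + g(9, 8)/(1/(-54 + 71))) + 64 = 100*(-5*(4 - 2)/31 + (-5 + 9)/(1/(-54 + 71))) + 64 = 100*(-5*2*(1/31) + 4/(1/17)) + 64 = 100*(-10*1/31 + 4/(1/17)) + 64 = 100*(-10/31 + 4*17) + 64 = 100*(-10/31 + 68) + 64 = 100*(2098/31) + 64 = 209800/31 + 64 = 211784/31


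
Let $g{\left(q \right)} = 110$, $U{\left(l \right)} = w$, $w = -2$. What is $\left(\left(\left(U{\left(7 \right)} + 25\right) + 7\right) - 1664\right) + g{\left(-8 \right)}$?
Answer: $-1524$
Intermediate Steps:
$U{\left(l \right)} = -2$
$\left(\left(\left(U{\left(7 \right)} + 25\right) + 7\right) - 1664\right) + g{\left(-8 \right)} = \left(\left(\left(-2 + 25\right) + 7\right) - 1664\right) + 110 = \left(\left(23 + 7\right) - 1664\right) + 110 = \left(30 - 1664\right) + 110 = -1634 + 110 = -1524$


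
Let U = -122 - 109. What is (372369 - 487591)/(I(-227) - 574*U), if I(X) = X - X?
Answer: -57611/66297 ≈ -0.86898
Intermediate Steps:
I(X) = 0
U = -231
(372369 - 487591)/(I(-227) - 574*U) = (372369 - 487591)/(0 - 574*(-231)) = -115222/(0 + 132594) = -115222/132594 = -115222*1/132594 = -57611/66297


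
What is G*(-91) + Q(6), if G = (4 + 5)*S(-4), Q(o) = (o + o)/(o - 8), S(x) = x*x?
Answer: -13110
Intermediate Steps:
S(x) = x²
Q(o) = 2*o/(-8 + o) (Q(o) = (2*o)/(-8 + o) = 2*o/(-8 + o))
G = 144 (G = (4 + 5)*(-4)² = 9*16 = 144)
G*(-91) + Q(6) = 144*(-91) + 2*6/(-8 + 6) = -13104 + 2*6/(-2) = -13104 + 2*6*(-½) = -13104 - 6 = -13110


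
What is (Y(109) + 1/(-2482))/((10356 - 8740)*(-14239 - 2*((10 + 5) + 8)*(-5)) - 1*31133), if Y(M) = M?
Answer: -90179/18755379438 ≈ -4.8082e-6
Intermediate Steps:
(Y(109) + 1/(-2482))/((10356 - 8740)*(-14239 - 2*((10 + 5) + 8)*(-5)) - 1*31133) = (109 + 1/(-2482))/((10356 - 8740)*(-14239 - 2*((10 + 5) + 8)*(-5)) - 1*31133) = (109 - 1/2482)/(1616*(-14239 - 2*(15 + 8)*(-5)) - 31133) = 270537/(2482*(1616*(-14239 - 2*23*(-5)) - 31133)) = 270537/(2482*(1616*(-14239 - 46*(-5)) - 31133)) = 270537/(2482*(1616*(-14239 + 230) - 31133)) = 270537/(2482*(1616*(-14009) - 31133)) = 270537/(2482*(-22638544 - 31133)) = (270537/2482)/(-22669677) = (270537/2482)*(-1/22669677) = -90179/18755379438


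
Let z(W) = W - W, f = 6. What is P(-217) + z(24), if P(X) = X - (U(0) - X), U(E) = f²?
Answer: -470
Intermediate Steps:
U(E) = 36 (U(E) = 6² = 36)
z(W) = 0
P(X) = -36 + 2*X (P(X) = X - (36 - X) = X + (-36 + X) = -36 + 2*X)
P(-217) + z(24) = (-36 + 2*(-217)) + 0 = (-36 - 434) + 0 = -470 + 0 = -470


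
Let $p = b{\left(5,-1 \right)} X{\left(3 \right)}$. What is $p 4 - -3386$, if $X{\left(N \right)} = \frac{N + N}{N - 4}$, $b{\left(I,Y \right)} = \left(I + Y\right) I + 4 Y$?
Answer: $3002$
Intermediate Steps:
$b{\left(I,Y \right)} = 4 Y + I \left(I + Y\right)$ ($b{\left(I,Y \right)} = I \left(I + Y\right) + 4 Y = 4 Y + I \left(I + Y\right)$)
$X{\left(N \right)} = \frac{2 N}{-4 + N}$
$p = -96$ ($p = \left(5^{2} + 4 \left(-1\right) + 5 \left(-1\right)\right) 2 \cdot 3 \frac{1}{-4 + 3} = \left(25 - 4 - 5\right) 2 \cdot 3 \frac{1}{-1} = 16 \cdot 2 \cdot 3 \left(-1\right) = 16 \left(-6\right) = -96$)
$p 4 - -3386 = \left(-96\right) 4 - -3386 = -384 + 3386 = 3002$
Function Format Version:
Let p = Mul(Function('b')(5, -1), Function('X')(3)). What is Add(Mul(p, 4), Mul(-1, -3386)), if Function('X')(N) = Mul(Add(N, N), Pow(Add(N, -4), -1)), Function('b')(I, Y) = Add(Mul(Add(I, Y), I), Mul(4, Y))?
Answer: 3002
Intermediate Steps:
Function('b')(I, Y) = Add(Mul(4, Y), Mul(I, Add(I, Y))) (Function('b')(I, Y) = Add(Mul(I, Add(I, Y)), Mul(4, Y)) = Add(Mul(4, Y), Mul(I, Add(I, Y))))
Function('X')(N) = Mul(2, N, Pow(Add(-4, N), -1)) (Function('X')(N) = Mul(Mul(2, N), Pow(Add(-4, N), -1)) = Mul(2, N, Pow(Add(-4, N), -1)))
p = -96 (p = Mul(Add(Pow(5, 2), Mul(4, -1), Mul(5, -1)), Mul(2, 3, Pow(Add(-4, 3), -1))) = Mul(Add(25, -4, -5), Mul(2, 3, Pow(-1, -1))) = Mul(16, Mul(2, 3, -1)) = Mul(16, -6) = -96)
Add(Mul(p, 4), Mul(-1, -3386)) = Add(Mul(-96, 4), Mul(-1, -3386)) = Add(-384, 3386) = 3002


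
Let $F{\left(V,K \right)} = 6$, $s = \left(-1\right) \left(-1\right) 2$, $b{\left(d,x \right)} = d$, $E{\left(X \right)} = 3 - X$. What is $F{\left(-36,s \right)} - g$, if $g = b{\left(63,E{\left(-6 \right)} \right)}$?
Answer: $-57$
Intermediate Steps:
$g = 63$
$s = 2$ ($s = 1 \cdot 2 = 2$)
$F{\left(-36,s \right)} - g = 6 - 63 = -57$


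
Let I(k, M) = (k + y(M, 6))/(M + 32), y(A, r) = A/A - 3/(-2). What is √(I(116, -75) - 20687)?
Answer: I*√153021434/86 ≈ 143.84*I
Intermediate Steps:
y(A, r) = 5/2 (y(A, r) = 1 - 3*(-½) = 1 + 3/2 = 5/2)
I(k, M) = (5/2 + k)/(32 + M) (I(k, M) = (k + 5/2)/(M + 32) = (5/2 + k)/(32 + M))
√(I(116, -75) - 20687) = √((5/2 + 116)/(32 - 75) - 20687) = √((237/2)/(-43) - 20687) = √(-1/43*237/2 - 20687) = √(-237/86 - 20687) = √(-1779319/86) = I*√153021434/86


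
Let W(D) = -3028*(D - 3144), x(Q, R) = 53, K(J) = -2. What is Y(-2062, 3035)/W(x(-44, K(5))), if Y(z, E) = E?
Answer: 3035/9359548 ≈ 0.00032427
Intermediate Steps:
W(D) = 9520032 - 3028*D (W(D) = -3028*(-3144 + D) = 9520032 - 3028*D)
Y(-2062, 3035)/W(x(-44, K(5))) = 3035/(9520032 - 3028*53) = 3035/(9520032 - 160484) = 3035/9359548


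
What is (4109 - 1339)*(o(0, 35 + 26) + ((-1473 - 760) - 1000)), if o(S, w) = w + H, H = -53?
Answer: -8933250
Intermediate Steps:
o(S, w) = -53 + w (o(S, w) = w - 53 = -53 + w)
(4109 - 1339)*(o(0, 35 + 26) + ((-1473 - 760) - 1000)) = (4109 - 1339)*((-53 + (35 + 26)) + ((-1473 - 760) - 1000)) = 2770*((-53 + 61) + (-2233 - 1000)) = 2770*(8 - 3233) = 2770*(-3225) = -8933250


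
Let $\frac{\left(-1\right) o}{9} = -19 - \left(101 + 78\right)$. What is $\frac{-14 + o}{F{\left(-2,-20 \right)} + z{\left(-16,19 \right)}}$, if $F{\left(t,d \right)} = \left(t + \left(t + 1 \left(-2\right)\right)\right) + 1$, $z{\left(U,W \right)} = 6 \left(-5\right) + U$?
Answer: $- \frac{104}{3} \approx -34.667$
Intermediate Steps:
$z{\left(U,W \right)} = -30 + U$
$o = 1782$ ($o = - 9 \left(-19 - \left(101 + 78\right)\right) = - 9 \left(-19 - 179\right) = \left(-9\right) \left(-198\right) = 1782$)
$F{\left(t,d \right)} = -1 + 2 t$ ($F{\left(t,d \right)} = \left(t + \left(t - 2\right)\right) + 1 = \left(t + \left(-2 + t\right)\right) + 1 = \left(-2 + 2 t\right) + 1 = -1 + 2 t$)
$\frac{-14 + o}{F{\left(-2,-20 \right)} + z{\left(-16,19 \right)}} = \frac{-14 + 1782}{\left(-1 + 2 \left(-2\right)\right) - 46} = \frac{1768}{\left(-1 - 4\right) - 46} = \frac{1768}{-5 - 46} = \frac{1768}{-51} = 1768 \left(- \frac{1}{51}\right) = - \frac{104}{3}$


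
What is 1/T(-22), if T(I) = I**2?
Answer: 1/484 ≈ 0.0020661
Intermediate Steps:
1/T(-22) = 1/((-22)**2) = 1/484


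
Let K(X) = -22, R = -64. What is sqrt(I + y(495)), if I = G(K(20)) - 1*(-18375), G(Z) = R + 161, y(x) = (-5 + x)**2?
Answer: 2*sqrt(64643) ≈ 508.50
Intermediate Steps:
G(Z) = 97 (G(Z) = -64 + 161 = 97)
I = 18472 (I = 97 - 1*(-18375) = 97 + 18375 = 18472)
sqrt(I + y(495)) = sqrt(18472 + (-5 + 495)**2) = sqrt(18472 + 490**2) = sqrt(18472 + 240100) = sqrt(258572) = 2*sqrt(64643)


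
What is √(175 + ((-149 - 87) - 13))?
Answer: I*√74 ≈ 8.6023*I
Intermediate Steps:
√(175 + ((-149 - 87) - 13)) = √(175 + (-236 - 13)) = √(175 - 249) = √(-74) = I*√74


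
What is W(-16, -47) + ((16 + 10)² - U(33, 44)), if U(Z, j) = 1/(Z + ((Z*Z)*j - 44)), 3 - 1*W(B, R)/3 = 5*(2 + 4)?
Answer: 28503474/47905 ≈ 595.00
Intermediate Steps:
W(B, R) = -81 (W(B, R) = 9 - 15*(2 + 4) = 9 - 15*6 = 9 - 3*30 = 9 - 90 = -81)
U(Z, j) = 1/(-44 + Z + j*Z²) (U(Z, j) = 1/(Z + (Z²*j - 44)) = 1/(Z + (j*Z² - 44)) = 1/(Z + (-44 + j*Z²)) = 1/(-44 + Z + j*Z²))
W(-16, -47) + ((16 + 10)² - U(33, 44)) = -81 + ((16 + 10)² - 1/(-44 + 33 + 44*33²)) = -81 + (26² - 1/(-44 + 33 + 44*1089)) = -81 + (676 - 1/(-44 + 33 + 47916)) = -81 + (676 - 1/47905) = -81 + 32383779/47905 = 28503474/47905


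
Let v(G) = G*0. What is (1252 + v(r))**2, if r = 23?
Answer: 1567504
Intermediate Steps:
v(G) = 0
(1252 + v(r))**2 = (1252 + 0)**2 = 1252**2 = 1567504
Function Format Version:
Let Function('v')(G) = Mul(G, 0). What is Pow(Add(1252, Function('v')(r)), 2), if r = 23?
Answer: 1567504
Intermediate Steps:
Function('v')(G) = 0
Pow(Add(1252, Function('v')(r)), 2) = Pow(Add(1252, 0), 2) = Pow(1252, 2) = 1567504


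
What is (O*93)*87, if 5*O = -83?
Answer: -671553/5 ≈ -1.3431e+5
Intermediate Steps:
O = -83/5 (O = (1/5)*(-83) = -83/5 ≈ -16.600)
(O*93)*87 = -83/5*93*87 = -7719/5*87 = -671553/5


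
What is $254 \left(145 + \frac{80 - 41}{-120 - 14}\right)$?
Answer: $\frac{2462657}{67} \approx 36756.0$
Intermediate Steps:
$254 \left(145 + \frac{80 - 41}{-120 - 14}\right) = 254 \left(145 + \frac{39}{-134}\right) = 254 \left(145 + 39 \left(- \frac{1}{134}\right)\right) = 254 \left(145 - \frac{39}{134}\right) = 254 \cdot \frac{19391}{134} = \frac{2462657}{67}$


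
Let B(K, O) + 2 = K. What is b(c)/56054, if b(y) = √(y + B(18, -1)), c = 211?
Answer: √227/56054 ≈ 0.00026879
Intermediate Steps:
B(K, O) = -2 + K
b(y) = √(16 + y) (b(y) = √(y + (-2 + 18)) = √(y + 16) = √(16 + y))
b(c)/56054 = √(16 + 211)/56054 = √227*(1/56054) = √227/56054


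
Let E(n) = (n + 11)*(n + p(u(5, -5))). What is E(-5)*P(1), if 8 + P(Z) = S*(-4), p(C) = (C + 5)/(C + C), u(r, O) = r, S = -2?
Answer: 0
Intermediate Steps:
p(C) = (5 + C)/(2*C) (p(C) = (5 + C)/((2*C)) = (5 + C)*(1/(2*C)) = (5 + C)/(2*C))
P(Z) = 0 (P(Z) = -8 - 2*(-4) = -8 + 8 = 0)
E(n) = (1 + n)*(11 + n) (E(n) = (n + 11)*(n + (½)*(5 + 5)/5) = (11 + n)*(n + (½)*(⅕)*10) = (11 + n)*(n + 1) = (11 + n)*(1 + n) = (1 + n)*(11 + n))
E(-5)*P(1) = (11 + (-5)² + 12*(-5))*0 = (11 + 25 - 60)*0 = -24*0 = 0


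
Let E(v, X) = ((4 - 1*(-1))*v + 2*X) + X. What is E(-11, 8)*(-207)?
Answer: 6417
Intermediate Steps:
E(v, X) = 3*X + 5*v (E(v, X) = ((4 + 1)*v + 2*X) + X = (5*v + 2*X) + X = (2*X + 5*v) + X = 3*X + 5*v)
E(-11, 8)*(-207) = (3*8 + 5*(-11))*(-207) = (24 - 55)*(-207) = -31*(-207) = 6417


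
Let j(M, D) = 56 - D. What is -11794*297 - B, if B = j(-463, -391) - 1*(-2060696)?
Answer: -5563961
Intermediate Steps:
B = 2061143 (B = (56 - 1*(-391)) - 1*(-2060696) = (56 + 391) + 2060696 = 447 + 2060696 = 2061143)
-11794*297 - B = -11794*297 - 1*2061143 = -3502818 - 2061143 = -5563961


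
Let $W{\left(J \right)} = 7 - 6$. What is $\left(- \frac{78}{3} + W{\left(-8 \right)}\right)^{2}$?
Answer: $625$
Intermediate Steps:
$W{\left(J \right)} = 1$ ($W{\left(J \right)} = 7 - 6 = 1$)
$\left(- \frac{78}{3} + W{\left(-8 \right)}\right)^{2} = \left(- \frac{78}{3} + 1\right)^{2} = \left(\left(-78\right) \frac{1}{3} + 1\right)^{2} = \left(-26 + 1\right)^{2} = \left(-25\right)^{2} = 625$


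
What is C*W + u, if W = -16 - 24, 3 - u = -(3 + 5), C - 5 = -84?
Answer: 3171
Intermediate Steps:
C = -79 (C = 5 - 84 = -79)
u = 11 (u = 3 - (-1)*(3 + 5) = 3 - (-1)*8 = 3 - 1*(-8) = 3 + 8 = 11)
W = -40
C*W + u = -79*(-40) + 11 = 3160 + 11 = 3171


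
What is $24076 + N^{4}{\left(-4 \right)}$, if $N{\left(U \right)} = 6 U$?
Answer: $355852$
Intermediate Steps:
$24076 + N^{4}{\left(-4 \right)} = 24076 + \left(6 \left(-4\right)\right)^{4} = 24076 + \left(-24\right)^{4} = 24076 + 331776 = 355852$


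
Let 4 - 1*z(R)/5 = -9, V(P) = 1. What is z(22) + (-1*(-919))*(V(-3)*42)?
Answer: 38663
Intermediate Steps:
z(R) = 65 (z(R) = 20 - 5*(-9) = 20 + 45 = 65)
z(22) + (-1*(-919))*(V(-3)*42) = 65 + (-1*(-919))*(1*42) = 65 + 919*42 = 65 + 38598 = 38663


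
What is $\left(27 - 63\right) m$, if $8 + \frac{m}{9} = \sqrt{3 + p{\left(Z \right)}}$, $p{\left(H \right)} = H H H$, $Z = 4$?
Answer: $2592 - 324 \sqrt{67} \approx -60.054$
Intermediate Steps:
$p{\left(H \right)} = H^{3}$ ($p{\left(H \right)} = H^{2} H = H^{3}$)
$m = -72 + 9 \sqrt{67}$ ($m = -72 + 9 \sqrt{3 + 4^{3}} = -72 + 9 \sqrt{3 + 64} = -72 + 9 \sqrt{67} \approx 1.6682$)
$\left(27 - 63\right) m = \left(27 - 63\right) \left(-72 + 9 \sqrt{67}\right) = - 36 \left(-72 + 9 \sqrt{67}\right) = 2592 - 324 \sqrt{67}$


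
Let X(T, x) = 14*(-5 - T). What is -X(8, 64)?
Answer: 182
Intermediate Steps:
X(T, x) = -70 - 14*T
-X(8, 64) = -(-70 - 14*8) = -(-70 - 112) = -1*(-182) = 182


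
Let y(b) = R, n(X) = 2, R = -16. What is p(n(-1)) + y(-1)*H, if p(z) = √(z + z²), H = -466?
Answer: 7456 + √6 ≈ 7458.5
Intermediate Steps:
y(b) = -16
p(n(-1)) + y(-1)*H = √(2*(1 + 2)) - 16*(-466) = √(2*3) + 7456 = √6 + 7456 = 7456 + √6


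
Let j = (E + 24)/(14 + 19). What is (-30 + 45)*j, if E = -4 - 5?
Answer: 75/11 ≈ 6.8182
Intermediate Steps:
E = -9
j = 5/11 (j = (-9 + 24)/(14 + 19) = 15/33 = 15*(1/33) = 5/11 ≈ 0.45455)
(-30 + 45)*j = (-30 + 45)*(5/11) = 15*(5/11) = 75/11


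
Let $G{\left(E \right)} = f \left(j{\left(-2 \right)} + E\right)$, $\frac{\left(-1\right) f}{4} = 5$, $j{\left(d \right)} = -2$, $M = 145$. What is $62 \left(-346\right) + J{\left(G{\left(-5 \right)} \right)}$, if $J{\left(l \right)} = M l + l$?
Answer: $-1012$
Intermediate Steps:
$f = -20$ ($f = \left(-4\right) 5 = -20$)
$G{\left(E \right)} = 40 - 20 E$ ($G{\left(E \right)} = - 20 \left(-2 + E\right) = 40 - 20 E$)
$J{\left(l \right)} = 146 l$ ($J{\left(l \right)} = 145 l + l = 146 l$)
$62 \left(-346\right) + J{\left(G{\left(-5 \right)} \right)} = 62 \left(-346\right) + 146 \left(40 - -100\right) = -21452 + 146 \left(40 + 100\right) = -21452 + 146 \cdot 140 = -21452 + 20440 = -1012$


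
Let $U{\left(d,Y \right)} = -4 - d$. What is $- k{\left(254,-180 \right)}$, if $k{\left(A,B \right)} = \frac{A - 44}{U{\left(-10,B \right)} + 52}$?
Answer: $- \frac{105}{29} \approx -3.6207$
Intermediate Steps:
$k{\left(A,B \right)} = - \frac{22}{29} + \frac{A}{58}$ ($k{\left(A,B \right)} = \frac{A - 44}{\left(-4 - -10\right) + 52} = \frac{-44 + A}{\left(-4 + 10\right) + 52} = \frac{-44 + A}{6 + 52} = \frac{-44 + A}{58} = \left(-44 + A\right) \frac{1}{58} = - \frac{22}{29} + \frac{A}{58}$)
$- k{\left(254,-180 \right)} = - (- \frac{22}{29} + \frac{1}{58} \cdot 254) = - (- \frac{22}{29} + \frac{127}{29}) = \left(-1\right) \frac{105}{29} = - \frac{105}{29}$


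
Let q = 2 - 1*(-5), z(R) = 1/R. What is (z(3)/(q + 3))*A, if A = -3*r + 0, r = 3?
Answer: -3/10 ≈ -0.30000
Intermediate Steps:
q = 7 (q = 2 + 5 = 7)
A = -9 (A = -3*3 + 0 = -9 + 0 = -9)
(z(3)/(q + 3))*A = (1/(3*(7 + 3)))*(-9) = ((1/3)/10)*(-9) = ((1/3)*(1/10))*(-9) = (1/30)*(-9) = -3/10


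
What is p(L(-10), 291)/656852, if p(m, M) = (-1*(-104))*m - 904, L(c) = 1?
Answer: -200/164213 ≈ -0.0012179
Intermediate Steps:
p(m, M) = -904 + 104*m (p(m, M) = 104*m - 904 = -904 + 104*m)
p(L(-10), 291)/656852 = (-904 + 104*1)/656852 = (-904 + 104)*(1/656852) = -800*1/656852 = -200/164213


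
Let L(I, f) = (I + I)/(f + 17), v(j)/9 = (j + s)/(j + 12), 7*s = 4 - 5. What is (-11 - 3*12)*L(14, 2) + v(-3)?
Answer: -9630/133 ≈ -72.406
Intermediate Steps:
s = -1/7 (s = (4 - 5)/7 = (1/7)*(-1) = -1/7 ≈ -0.14286)
v(j) = 9*(-1/7 + j)/(12 + j) (v(j) = 9*((j - 1/7)/(j + 12)) = 9*((-1/7 + j)/(12 + j)) = 9*(-1/7 + j)/(12 + j))
L(I, f) = 2*I/(17 + f) (L(I, f) = (2*I)/(17 + f) = 2*I/(17 + f))
(-11 - 3*12)*L(14, 2) + v(-3) = (-11 - 3*12)*(2*14/(17 + 2)) + 9*(-1 + 7*(-3))/(7*(12 - 3)) = (-11 - 36)*(2*14/19) + (9/7)*(-1 - 21)/9 = -94*14/19 + (9/7)*(1/9)*(-22) = -47*28/19 - 22/7 = -1316/19 - 22/7 = -9630/133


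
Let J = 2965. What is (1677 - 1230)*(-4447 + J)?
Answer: -662454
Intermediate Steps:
(1677 - 1230)*(-4447 + J) = (1677 - 1230)*(-4447 + 2965) = 447*(-1482) = -662454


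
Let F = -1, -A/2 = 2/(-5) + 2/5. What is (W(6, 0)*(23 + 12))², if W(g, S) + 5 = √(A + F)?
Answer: 29400 - 12250*I ≈ 29400.0 - 12250.0*I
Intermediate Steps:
A = 0 (A = -2*(2/(-5) + 2/5) = -2*(2*(-⅕) + 2*(⅕)) = -2*(-⅖ + ⅖) = -2*0 = 0)
W(g, S) = -5 + I (W(g, S) = -5 + √(0 - 1) = -5 + √(-1) = -5 + I)
(W(6, 0)*(23 + 12))² = ((-5 + I)*(23 + 12))² = ((-5 + I)*35)² = (-175 + 35*I)²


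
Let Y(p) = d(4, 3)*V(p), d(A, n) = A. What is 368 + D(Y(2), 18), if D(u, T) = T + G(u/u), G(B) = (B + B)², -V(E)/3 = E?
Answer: 390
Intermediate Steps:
V(E) = -3*E
Y(p) = -12*p (Y(p) = 4*(-3*p) = -12*p)
G(B) = 4*B² (G(B) = (2*B)² = 4*B²)
D(u, T) = 4 + T (D(u, T) = T + 4*(u/u)² = T + 4*1² = T + 4*1 = T + 4 = 4 + T)
368 + D(Y(2), 18) = 368 + (4 + 18) = 368 + 22 = 390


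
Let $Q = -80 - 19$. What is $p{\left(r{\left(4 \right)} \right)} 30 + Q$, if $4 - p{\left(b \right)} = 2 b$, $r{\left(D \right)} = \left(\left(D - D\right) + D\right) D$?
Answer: $-939$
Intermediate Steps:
$Q = -99$
$r{\left(D \right)} = D^{2}$ ($r{\left(D \right)} = \left(0 + D\right) D = D D = D^{2}$)
$p{\left(b \right)} = 4 - 2 b$
$p{\left(r{\left(4 \right)} \right)} 30 + Q = \left(4 - 2 \cdot 4^{2}\right) 30 - 99 = \left(4 - 32\right) 30 - 99 = \left(-28\right) 30 - 99 = -840 - 99 = -939$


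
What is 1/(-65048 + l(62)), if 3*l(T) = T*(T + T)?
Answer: -3/187456 ≈ -1.6004e-5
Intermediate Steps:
l(T) = 2*T**2/3 (l(T) = (T*(T + T))/3 = (T*(2*T))/3 = (2*T**2)/3 = 2*T**2/3)
1/(-65048 + l(62)) = 1/(-65048 + (2/3)*62**2) = 1/(-65048 + (2/3)*3844) = 1/(-65048 + 7688/3) = 1/(-187456/3) = -3/187456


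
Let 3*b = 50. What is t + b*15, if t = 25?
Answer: 275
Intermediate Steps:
b = 50/3 (b = (1/3)*50 = 50/3 ≈ 16.667)
t + b*15 = 25 + (50/3)*15 = 25 + 250 = 275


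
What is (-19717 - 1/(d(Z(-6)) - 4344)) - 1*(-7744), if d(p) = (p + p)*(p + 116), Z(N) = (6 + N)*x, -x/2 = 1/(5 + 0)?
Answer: -52010711/4344 ≈ -11973.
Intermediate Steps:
x = -2/5 (x = -2/(5 + 0) = -2/5 ≈ -0.40000)
Z(N) = -12/5 - 2*N/5 (Z(N) = (6 + N)*(-2/5) = -12/5 - 2*N/5)
d(p) = 2*p*(116 + p) (d(p) = (2*p)*(116 + p) = 2*p*(116 + p))
(-19717 - 1/(d(Z(-6)) - 4344)) - 1*(-7744) = (-19717 - 1/(2*(-12/5 - 2/5*(-6))*(116 + (-12/5 - 2/5*(-6))) - 4344)) - 1*(-7744) = (-19717 - 1/(2*(-12/5 + 12/5)*(116 + (-12/5 + 12/5)) - 4344)) + 7744 = (-19717 - 1/(2*0*(116 + 0) - 4344)) + 7744 = (-19717 - 1/(2*0*116 - 4344)) + 7744 = (-19717 - 1/(0 - 4344)) + 7744 = (-19717 - 1/(-4344)) + 7744 = (-19717 - 1*(-1/4344)) + 7744 = (-19717 + 1/4344) + 7744 = -85650647/4344 + 7744 = -52010711/4344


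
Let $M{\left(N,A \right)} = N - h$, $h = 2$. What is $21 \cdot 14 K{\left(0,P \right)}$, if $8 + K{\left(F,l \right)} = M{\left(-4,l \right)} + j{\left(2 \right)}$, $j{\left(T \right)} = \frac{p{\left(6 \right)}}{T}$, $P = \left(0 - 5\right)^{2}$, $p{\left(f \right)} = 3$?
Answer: $-3675$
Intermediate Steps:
$M{\left(N,A \right)} = -2 + N$ ($M{\left(N,A \right)} = N - 2 = -2 + N$)
$P = 25$ ($P = \left(-5\right)^{2} = 25$)
$j{\left(T \right)} = \frac{3}{T}$
$K{\left(F,l \right)} = - \frac{25}{2}$ ($K{\left(F,l \right)} = -8 + \left(\left(-2 - 4\right) + \frac{3}{2}\right) = -8 + \left(-6 + 3 \cdot \frac{1}{2}\right) = -8 + \left(-6 + \frac{3}{2}\right) = -8 - \frac{9}{2} = - \frac{25}{2}$)
$21 \cdot 14 K{\left(0,P \right)} = 21 \cdot 14 \left(- \frac{25}{2}\right) = 294 \left(- \frac{25}{2}\right) = -3675$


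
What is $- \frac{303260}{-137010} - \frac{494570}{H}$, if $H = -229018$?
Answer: $\frac{6860651719}{1568887809} \approx 4.3729$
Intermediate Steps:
$- \frac{303260}{-137010} - \frac{494570}{H} = - \frac{303260}{-137010} - \frac{494570}{-229018} = \left(-303260\right) \left(- \frac{1}{137010}\right) - - \frac{247285}{114509} = \frac{30326}{13701} + \frac{247285}{114509} = \frac{6860651719}{1568887809}$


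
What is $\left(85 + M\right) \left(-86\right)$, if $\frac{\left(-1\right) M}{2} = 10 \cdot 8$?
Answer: $6450$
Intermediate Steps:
$M = -160$ ($M = - 2 \cdot 10 \cdot 8 = \left(-2\right) 80 = -160$)
$\left(85 + M\right) \left(-86\right) = \left(85 - 160\right) \left(-86\right) = \left(-75\right) \left(-86\right) = 6450$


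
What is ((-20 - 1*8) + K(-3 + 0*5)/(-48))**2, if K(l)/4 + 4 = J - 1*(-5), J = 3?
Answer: 7225/9 ≈ 802.78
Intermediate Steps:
K(l) = 16 (K(l) = -16 + 4*(3 - 1*(-5)) = -16 + 4*(3 + 5) = -16 + 4*8 = -16 + 32 = 16)
((-20 - 1*8) + K(-3 + 0*5)/(-48))**2 = ((-20 - 1*8) + 16/(-48))**2 = ((-20 - 8) + 16*(-1/48))**2 = (-28 - 1/3)**2 = (-85/3)**2 = 7225/9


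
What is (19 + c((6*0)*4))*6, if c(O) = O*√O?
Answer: 114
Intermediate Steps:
c(O) = O^(3/2)
(19 + c((6*0)*4))*6 = (19 + ((6*0)*4)^(3/2))*6 = (19 + (0*4)^(3/2))*6 = (19 + 0^(3/2))*6 = (19 + 0)*6 = 19*6 = 114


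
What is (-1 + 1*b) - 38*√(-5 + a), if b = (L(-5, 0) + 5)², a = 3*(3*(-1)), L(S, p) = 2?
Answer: 48 - 38*I*√14 ≈ 48.0 - 142.18*I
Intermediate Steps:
a = -9 (a = 3*(-3) = -9)
b = 49 (b = (2 + 5)² = 7² = 49)
(-1 + 1*b) - 38*√(-5 + a) = (-1 + 1*49) - 38*√(-5 - 9) = (-1 + 49) - 38*I*√14 = 48 - 38*I*√14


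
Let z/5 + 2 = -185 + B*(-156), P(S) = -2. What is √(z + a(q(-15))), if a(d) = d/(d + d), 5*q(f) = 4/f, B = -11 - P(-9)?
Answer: √24342/2 ≈ 78.010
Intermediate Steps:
B = -9 (B = -11 - 1*(-2) = -11 + 2 = -9)
q(f) = 4/(5*f) (q(f) = (4/f)/5 = 4/(5*f))
z = 6085 (z = -10 + 5*(-185 - 9*(-156)) = -10 + 5*(-185 + 1404) = -10 + 5*1219 = -10 + 6095 = 6085)
a(d) = ½ (a(d) = d/((2*d)) = d*(1/(2*d)) = ½)
√(z + a(q(-15))) = √(6085 + ½) = √(12171/2) = √24342/2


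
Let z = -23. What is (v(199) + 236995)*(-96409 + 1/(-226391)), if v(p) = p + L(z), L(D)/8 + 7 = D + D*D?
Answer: -478559724625920/20581 ≈ -2.3253e+10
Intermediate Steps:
L(D) = -56 + 8*D + 8*D**2 (L(D) = -56 + 8*(D + D*D) = -56 + 8*(D + D**2) = -56 + (8*D + 8*D**2) = -56 + 8*D + 8*D**2)
v(p) = 3992 + p (v(p) = p + (-56 + 8*(-23) + 8*(-23)**2) = p + (-56 - 184 + 8*529) = p + (-56 - 184 + 4232) = p + 3992 = 3992 + p)
(v(199) + 236995)*(-96409 + 1/(-226391)) = ((3992 + 199) + 236995)*(-96409 + 1/(-226391)) = (4191 + 236995)*(-96409 - 1/226391) = 241186*(-21826129920/226391) = -478559724625920/20581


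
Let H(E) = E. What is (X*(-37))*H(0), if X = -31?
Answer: 0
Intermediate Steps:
(X*(-37))*H(0) = -31*(-37)*0 = 1147*0 = 0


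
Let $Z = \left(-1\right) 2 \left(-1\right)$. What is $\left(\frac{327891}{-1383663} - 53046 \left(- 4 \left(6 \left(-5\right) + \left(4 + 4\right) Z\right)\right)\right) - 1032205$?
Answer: $- \frac{1846166764898}{461221} \approx -4.0028 \cdot 10^{6}$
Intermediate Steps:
$Z = 2$ ($Z = \left(-2\right) \left(-1\right) = 2$)
$\left(\frac{327891}{-1383663} - 53046 \left(- 4 \left(6 \left(-5\right) + \left(4 + 4\right) Z\right)\right)\right) - 1032205 = \left(\frac{327891}{-1383663} - 53046 \left(- 4 \left(6 \left(-5\right) + \left(4 + 4\right) 2\right)\right)\right) - 1032205 = \left(327891 \left(- \frac{1}{1383663}\right) - 53046 \left(- 4 \left(-30 + 8 \cdot 2\right)\right)\right) - 1032205 = \left(- \frac{109297}{461221} - 53046 \left(- 4 \left(-30 + 16\right)\right)\right) - 1032205 = \left(- \frac{109297}{461221} - 53046 \left(\left(-4\right) \left(-14\right)\right)\right) - 1032205 = \left(- \frac{109297}{461221} - 2970576\right) - 1032205 = - \frac{1370092142593}{461221} - 1032205 = - \frac{1846166764898}{461221}$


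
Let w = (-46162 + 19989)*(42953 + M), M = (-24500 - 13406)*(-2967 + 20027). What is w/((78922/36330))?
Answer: 307430566372030815/39461 ≈ 7.7907e+12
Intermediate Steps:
M = -646676360 (M = -37906*17060 = -646676360)
w = 16924336161411 (w = (-46162 + 19989)*(42953 - 646676360) = -26173*(-646633407) = 16924336161411)
w/((78922/36330)) = 16924336161411/((78922/36330)) = 16924336161411/((78922*(1/36330))) = 16924336161411/(39461/18165) = 16924336161411*(18165/39461) = 307430566372030815/39461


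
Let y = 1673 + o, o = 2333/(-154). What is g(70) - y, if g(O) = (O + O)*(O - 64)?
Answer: -125949/154 ≈ -817.85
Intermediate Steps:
o = -2333/154 (o = 2333*(-1/154) = -2333/154 ≈ -15.149)
g(O) = 2*O*(-64 + O) (g(O) = (2*O)*(-64 + O) = 2*O*(-64 + O))
y = 255309/154 (y = 1673 - 2333/154 = 255309/154 ≈ 1657.9)
g(70) - y = 2*70*(-64 + 70) - 1*255309/154 = 2*70*6 - 255309/154 = 840 - 255309/154 = -125949/154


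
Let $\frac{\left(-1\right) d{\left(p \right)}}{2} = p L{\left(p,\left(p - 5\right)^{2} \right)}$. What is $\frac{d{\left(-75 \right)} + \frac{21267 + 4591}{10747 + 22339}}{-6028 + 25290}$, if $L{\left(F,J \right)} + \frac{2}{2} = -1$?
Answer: $- \frac{4949971}{318651266} \approx -0.015534$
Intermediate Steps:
$L{\left(F,J \right)} = -2$ ($L{\left(F,J \right)} = -1 - 1 = -2$)
$d{\left(p \right)} = 4 p$ ($d{\left(p \right)} = - 2 p \left(-2\right) = - 2 \left(- 2 p\right) = 4 p$)
$\frac{d{\left(-75 \right)} + \frac{21267 + 4591}{10747 + 22339}}{-6028 + 25290} = \frac{4 \left(-75\right) + \frac{21267 + 4591}{10747 + 22339}}{-6028 + 25290} = \frac{-300 + \frac{25858}{33086}}{19262} = \left(-300 + 25858 \cdot \frac{1}{33086}\right) \frac{1}{19262} = \left(-300 + \frac{12929}{16543}\right) \frac{1}{19262} = \left(- \frac{4949971}{16543}\right) \frac{1}{19262} = - \frac{4949971}{318651266}$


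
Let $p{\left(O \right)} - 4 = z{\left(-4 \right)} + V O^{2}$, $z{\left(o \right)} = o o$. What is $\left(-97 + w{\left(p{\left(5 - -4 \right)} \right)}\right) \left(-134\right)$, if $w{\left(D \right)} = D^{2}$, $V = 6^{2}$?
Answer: $-1155079866$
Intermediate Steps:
$V = 36$
$z{\left(o \right)} = o^{2}$
$p{\left(O \right)} = 20 + 36 O^{2}$ ($p{\left(O \right)} = 4 + \left(\left(-4\right)^{2} + 36 O^{2}\right) = 4 + \left(16 + 36 O^{2}\right) = 20 + 36 O^{2}$)
$\left(-97 + w{\left(p{\left(5 - -4 \right)} \right)}\right) \left(-134\right) = \left(-97 + \left(20 + 36 \left(5 - -4\right)^{2}\right)^{2}\right) \left(-134\right) = \left(-97 + \left(20 + 36 \left(5 + 4\right)^{2}\right)^{2}\right) \left(-134\right) = \left(-97 + \left(20 + 36 \cdot 9^{2}\right)^{2}\right) \left(-134\right) = \left(-97 + \left(20 + 36 \cdot 81\right)^{2}\right) \left(-134\right) = \left(-97 + \left(20 + 2916\right)^{2}\right) \left(-134\right) = \left(-97 + 2936^{2}\right) \left(-134\right) = \left(-97 + 8620096\right) \left(-134\right) = 8619999 \left(-134\right) = -1155079866$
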